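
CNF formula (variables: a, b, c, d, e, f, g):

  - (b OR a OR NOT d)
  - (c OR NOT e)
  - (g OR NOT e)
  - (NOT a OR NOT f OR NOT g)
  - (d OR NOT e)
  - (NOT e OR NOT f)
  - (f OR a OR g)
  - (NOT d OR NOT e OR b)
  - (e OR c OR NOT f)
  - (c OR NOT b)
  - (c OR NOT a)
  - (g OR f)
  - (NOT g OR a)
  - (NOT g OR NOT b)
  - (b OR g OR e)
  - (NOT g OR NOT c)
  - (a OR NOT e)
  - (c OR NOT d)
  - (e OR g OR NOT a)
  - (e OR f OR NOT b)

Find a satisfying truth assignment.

Set a = False and propagate.
  then g is forced to False.
  then e is forced to False.
  then f is forced to True.
  then c is forced to True.
  then b is forced to True.
d is now unconstrained; take d = False.

a=0, b=1, c=1, d=0, e=0, f=1, g=0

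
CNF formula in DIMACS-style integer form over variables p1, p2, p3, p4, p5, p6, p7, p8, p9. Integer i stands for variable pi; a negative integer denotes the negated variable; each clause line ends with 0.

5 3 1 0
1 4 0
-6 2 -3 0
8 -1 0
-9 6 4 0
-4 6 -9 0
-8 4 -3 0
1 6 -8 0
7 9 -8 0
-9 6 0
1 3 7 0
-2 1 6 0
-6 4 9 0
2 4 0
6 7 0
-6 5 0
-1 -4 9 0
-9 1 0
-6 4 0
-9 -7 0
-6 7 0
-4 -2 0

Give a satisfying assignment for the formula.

Try p1 = True.
  then p8 is forced to True.
Set p2 = True and propagate.
  then p4 is forced to False.
  then p3 is forced to False.
  then p6 is forced to False.
  then p9 is forced to False.
  then p7 is forced to True.
p5 is now unconstrained; take p5 = False.

p1=T, p2=T, p3=F, p4=F, p5=F, p6=F, p7=T, p8=T, p9=F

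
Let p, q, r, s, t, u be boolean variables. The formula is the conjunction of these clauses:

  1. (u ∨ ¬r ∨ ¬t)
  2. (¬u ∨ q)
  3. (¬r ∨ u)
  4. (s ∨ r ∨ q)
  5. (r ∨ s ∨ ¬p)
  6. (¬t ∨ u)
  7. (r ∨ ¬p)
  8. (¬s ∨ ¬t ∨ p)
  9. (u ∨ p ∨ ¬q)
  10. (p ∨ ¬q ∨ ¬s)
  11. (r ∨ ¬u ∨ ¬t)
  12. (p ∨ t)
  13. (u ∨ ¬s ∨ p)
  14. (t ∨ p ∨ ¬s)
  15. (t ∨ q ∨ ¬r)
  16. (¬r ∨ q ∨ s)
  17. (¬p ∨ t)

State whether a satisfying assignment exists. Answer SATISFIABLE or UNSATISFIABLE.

SATISFIABLE

Branch on p: take p = False.
  then t is forced to True.
  then u is forced to True.
  then q is forced to True.
  then s is forced to False.
  then r is forced to True.
So p=False  q=True  r=True  s=False  t=True  u=True is a satisfying assignment.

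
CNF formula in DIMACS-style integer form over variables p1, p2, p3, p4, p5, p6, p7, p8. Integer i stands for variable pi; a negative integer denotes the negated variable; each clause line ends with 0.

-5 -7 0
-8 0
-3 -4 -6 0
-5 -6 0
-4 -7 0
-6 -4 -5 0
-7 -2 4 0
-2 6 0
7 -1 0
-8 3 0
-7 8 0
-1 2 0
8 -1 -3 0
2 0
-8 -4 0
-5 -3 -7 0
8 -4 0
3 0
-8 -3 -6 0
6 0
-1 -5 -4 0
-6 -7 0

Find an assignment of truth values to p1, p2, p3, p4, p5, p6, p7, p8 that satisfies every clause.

p1=False, p2=True, p3=True, p4=False, p5=False, p6=True, p7=False, p8=False

Check each clause:
  1. {¬p5, ¬p7} — ¬p7 is true.
  2. {¬p8} — ¬p8 is true.
  3. {¬p4, ¬p6, ¬p3} — ¬p4 is true.
  4. {¬p6, ¬p5} — ¬p5 is true.
  5. {¬p7, ¬p4} — ¬p7 is true.
  6. {¬p4, ¬p6, ¬p5} — ¬p5 is true.
  7. {p4, ¬p2, ¬p7} — ¬p7 is true.
  8. {p6, ¬p2} — p6 is true.
  9. {¬p1, p7} — ¬p1 is true.
  10. {p3, ¬p8} — ¬p8 is true.
  11. {p8, ¬p7} — ¬p7 is true.
  12. {¬p1, p2} — p2 is true.
  13. {¬p3, ¬p1, p8} — ¬p1 is true.
  14. {p2} — p2 is true.
  15. {¬p4, ¬p8} — ¬p8 is true.
  16. {¬p5, ¬p3, ¬p7} — ¬p7 is true.
  17. {¬p4, p8} — ¬p4 is true.
  18. {p3} — p3 is true.
  19. {¬p3, ¬p8, ¬p6} — ¬p8 is true.
  20. {p6} — p6 is true.
  21. {¬p4, ¬p5, ¬p1} — ¬p5 is true.
  22. {¬p6, ¬p7} — ¬p7 is true.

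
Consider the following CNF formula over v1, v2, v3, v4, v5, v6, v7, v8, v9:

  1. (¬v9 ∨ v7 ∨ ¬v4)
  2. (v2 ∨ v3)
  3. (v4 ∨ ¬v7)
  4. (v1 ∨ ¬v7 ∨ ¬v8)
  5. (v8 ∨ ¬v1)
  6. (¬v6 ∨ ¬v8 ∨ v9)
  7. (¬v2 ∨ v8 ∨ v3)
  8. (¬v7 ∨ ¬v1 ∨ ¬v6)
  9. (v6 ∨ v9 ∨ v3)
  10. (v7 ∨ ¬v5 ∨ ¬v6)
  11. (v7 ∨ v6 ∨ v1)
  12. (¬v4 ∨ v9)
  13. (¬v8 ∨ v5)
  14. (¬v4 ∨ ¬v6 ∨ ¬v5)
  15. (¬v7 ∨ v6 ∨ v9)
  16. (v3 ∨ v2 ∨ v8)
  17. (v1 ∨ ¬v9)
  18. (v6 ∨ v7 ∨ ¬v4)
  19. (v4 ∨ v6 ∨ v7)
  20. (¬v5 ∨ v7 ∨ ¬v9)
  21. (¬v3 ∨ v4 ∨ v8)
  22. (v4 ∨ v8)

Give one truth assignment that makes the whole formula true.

v1 = True, v2 = True, v3 = False, v4 = True, v5 = True, v6 = False, v7 = True, v8 = True, v9 = True

Check each clause:
  1. (¬v9 ∨ v7 ∨ ¬v4) — v7 is true.
  2. (v3 ∨ v2) — v2 is true.
  3. (¬v7 ∨ v4) — v4 is true.
  4. (v1 ∨ ¬v8 ∨ ¬v7) — v1 is true.
  5. (¬v1 ∨ v8) — v8 is true.
  6. (v9 ∨ ¬v6 ∨ ¬v8) — v9 is true.
  7. (v3 ∨ ¬v2 ∨ v8) — v8 is true.
  8. (¬v7 ∨ ¬v6 ∨ ¬v1) — ¬v6 is true.
  9. (v6 ∨ v3 ∨ v9) — v9 is true.
  10. (¬v5 ∨ v7 ∨ ¬v6) — ¬v6 is true.
  11. (v6 ∨ v1 ∨ v7) — v1 is true.
  12. (¬v4 ∨ v9) — v9 is true.
  13. (v5 ∨ ¬v8) — v5 is true.
  14. (¬v4 ∨ ¬v6 ∨ ¬v5) — ¬v6 is true.
  15. (v6 ∨ ¬v7 ∨ v9) — v9 is true.
  16. (v3 ∨ v2 ∨ v8) — v8 is true.
  17. (¬v9 ∨ v1) — v1 is true.
  18. (v6 ∨ ¬v4 ∨ v7) — v7 is true.
  19. (v6 ∨ v7 ∨ v4) — v4 is true.
  20. (v7 ∨ ¬v9 ∨ ¬v5) — v7 is true.
  21. (¬v3 ∨ v8 ∨ v4) — v8 is true.
  22. (v8 ∨ v4) — v8 is true.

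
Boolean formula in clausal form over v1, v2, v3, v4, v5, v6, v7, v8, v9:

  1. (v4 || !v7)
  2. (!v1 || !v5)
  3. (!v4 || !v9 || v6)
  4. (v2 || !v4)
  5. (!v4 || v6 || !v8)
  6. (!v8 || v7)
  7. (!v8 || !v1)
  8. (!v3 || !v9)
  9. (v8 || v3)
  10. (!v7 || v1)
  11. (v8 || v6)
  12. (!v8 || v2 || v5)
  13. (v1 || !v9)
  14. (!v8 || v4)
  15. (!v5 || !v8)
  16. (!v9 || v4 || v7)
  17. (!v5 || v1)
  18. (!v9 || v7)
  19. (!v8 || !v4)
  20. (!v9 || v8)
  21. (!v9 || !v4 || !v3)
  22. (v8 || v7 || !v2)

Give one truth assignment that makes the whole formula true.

v6 occurs only positively in the remaining clauses — set v6 = True.
v9 occurs only negated in the remaining clauses — set v9 = False.
Try v1 = False.
  then v7 is forced to False.
  then v8 is forced to False.
  then v3 is forced to True.
  then v5 is forced to False.
  then v2 is forced to False.
  then v4 is forced to False.
Check each clause:
  1. (v4 || !v7) — !v7 is true.
  2. (!v5 || !v1) — !v5 is true.
  3. (!v9 || v6 || !v4) — !v4 is true.
  4. (v2 || !v4) — !v4 is true.
  5. (v6 || !v4 || !v8) — !v8 is true.
  6. (!v8 || v7) — !v8 is true.
  7. (!v8 || !v1) — !v8 is true.
  8. (!v9 || !v3) — !v9 is true.
  9. (v8 || v3) — v3 is true.
  10. (!v7 || v1) — !v7 is true.
  11. (v6 || v8) — v6 is true.
  12. (v2 || !v8 || v5) — !v8 is true.
  13. (!v9 || v1) — !v9 is true.
  14. (!v8 || v4) — !v8 is true.
  15. (!v5 || !v8) — !v8 is true.
  16. (v7 || !v9 || v4) — !v9 is true.
  17. (!v5 || v1) — !v5 is true.
  18. (v7 || !v9) — !v9 is true.
  19. (!v4 || !v8) — !v8 is true.
  20. (!v9 || v8) — !v9 is true.
  21. (!v9 || !v3 || !v4) — !v4 is true.
  22. (v8 || !v2 || v7) — !v2 is true.

v1 = F, v2 = F, v3 = T, v4 = F, v5 = F, v6 = T, v7 = F, v8 = F, v9 = F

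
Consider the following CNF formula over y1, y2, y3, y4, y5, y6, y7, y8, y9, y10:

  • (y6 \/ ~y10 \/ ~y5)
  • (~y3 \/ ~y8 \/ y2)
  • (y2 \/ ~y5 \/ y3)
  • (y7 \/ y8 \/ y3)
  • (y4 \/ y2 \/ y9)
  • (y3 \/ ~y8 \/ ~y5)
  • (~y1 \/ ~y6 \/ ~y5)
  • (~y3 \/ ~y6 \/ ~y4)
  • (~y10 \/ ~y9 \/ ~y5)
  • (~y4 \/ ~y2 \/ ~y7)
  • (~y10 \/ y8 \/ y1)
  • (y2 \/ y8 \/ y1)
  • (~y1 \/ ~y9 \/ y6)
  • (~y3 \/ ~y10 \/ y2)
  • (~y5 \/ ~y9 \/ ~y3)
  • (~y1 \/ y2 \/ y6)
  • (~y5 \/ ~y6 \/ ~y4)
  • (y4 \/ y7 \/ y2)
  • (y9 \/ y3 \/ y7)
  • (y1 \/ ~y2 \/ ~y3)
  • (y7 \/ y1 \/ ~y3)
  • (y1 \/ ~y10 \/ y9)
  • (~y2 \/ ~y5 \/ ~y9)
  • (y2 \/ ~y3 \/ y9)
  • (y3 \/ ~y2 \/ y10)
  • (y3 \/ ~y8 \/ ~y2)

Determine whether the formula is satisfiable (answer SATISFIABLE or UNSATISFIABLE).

Pure literal: y5 appears only negated; assign y5 = False.
Set y1 = False and propagate.
The remaining clauses are satisfied by y2 = False, y3 = False, y4 = True, y6 = False, y7 = True, y8 = True, y9 = False, y10 = False.
Every clause has at least one true literal under this assignment.
So y1 = F, y2 = F, y3 = F, y4 = T, y5 = F, y6 = F, y7 = T, y8 = T, y9 = F, y10 = F is a satisfying assignment.

SATISFIABLE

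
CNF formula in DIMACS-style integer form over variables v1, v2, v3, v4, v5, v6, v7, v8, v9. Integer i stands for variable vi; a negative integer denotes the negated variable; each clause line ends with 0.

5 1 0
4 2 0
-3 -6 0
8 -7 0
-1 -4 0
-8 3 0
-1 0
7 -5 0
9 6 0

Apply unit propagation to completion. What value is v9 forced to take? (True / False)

True

(NOT v1) stands alone — v1 = False.
(v1 OR v5): since v1 = False, the clause reduces to (v5). v5 = True.
From (NOT v5 OR v7) and v5 = True: v7 = True.
(NOT v7 OR v8) with v7 = True leaves only v8, so v8 = True.
(NOT v8 OR v3) with v8 = True leaves only v3, so v3 = True.
(NOT v6 OR NOT v3) with v3 = True leaves only NOT v6, so v6 = False.
(v9 OR v6): since v6 = False, the clause reduces to (v9). v9 = True.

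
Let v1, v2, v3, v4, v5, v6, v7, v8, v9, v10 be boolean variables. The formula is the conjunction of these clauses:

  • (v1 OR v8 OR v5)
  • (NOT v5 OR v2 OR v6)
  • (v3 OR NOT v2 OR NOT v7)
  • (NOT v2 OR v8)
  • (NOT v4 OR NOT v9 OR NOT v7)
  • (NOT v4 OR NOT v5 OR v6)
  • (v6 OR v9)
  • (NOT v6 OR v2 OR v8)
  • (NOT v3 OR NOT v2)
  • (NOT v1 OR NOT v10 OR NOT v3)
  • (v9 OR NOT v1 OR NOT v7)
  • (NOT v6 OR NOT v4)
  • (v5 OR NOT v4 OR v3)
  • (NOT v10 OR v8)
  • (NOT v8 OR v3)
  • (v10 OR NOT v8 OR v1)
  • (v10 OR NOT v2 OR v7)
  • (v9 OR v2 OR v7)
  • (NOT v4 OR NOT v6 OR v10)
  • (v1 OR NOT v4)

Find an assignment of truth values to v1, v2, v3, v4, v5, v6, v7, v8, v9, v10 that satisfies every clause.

Pure literal: v4 appears only negated; assign v4 = False.
Set v1 = True and propagate.
Branch on v2: take v2 = False.
The remaining clauses are satisfied by v3 = True, v5 = False, v6 = False, v7 = True, v8 = True, v9 = True, v10 = False.
Check each clause:
  1. (v5 OR v8 OR v1) — v8 is true.
  2. (v2 OR NOT v5 OR v6) — NOT v5 is true.
  3. (NOT v2 OR v3 OR NOT v7) — v3 is true.
  4. (NOT v2 OR v8) — v8 is true.
  5. (NOT v7 OR NOT v9 OR NOT v4) — NOT v4 is true.
  6. (NOT v5 OR v6 OR NOT v4) — NOT v5 is true.
  7. (v9 OR v6) — v9 is true.
  8. (v2 OR v8 OR NOT v6) — v8 is true.
  9. (NOT v2 OR NOT v3) — NOT v2 is true.
  10. (NOT v3 OR NOT v10 OR NOT v1) — NOT v10 is true.
  11. (v9 OR NOT v1 OR NOT v7) — v9 is true.
  12. (NOT v4 OR NOT v6) — NOT v6 is true.
  13. (v3 OR v5 OR NOT v4) — v3 is true.
  14. (v8 OR NOT v10) — v8 is true.
  15. (NOT v8 OR v3) — v3 is true.
  16. (v10 OR v1 OR NOT v8) — v1 is true.
  17. (NOT v2 OR v10 OR v7) — NOT v2 is true.
  18. (v9 OR v2 OR v7) — v9 is true.
  19. (NOT v6 OR NOT v4 OR v10) — NOT v6 is true.
  20. (NOT v4 OR v1) — v1 is true.

v1=True, v2=False, v3=True, v4=False, v5=False, v6=False, v7=True, v8=True, v9=True, v10=False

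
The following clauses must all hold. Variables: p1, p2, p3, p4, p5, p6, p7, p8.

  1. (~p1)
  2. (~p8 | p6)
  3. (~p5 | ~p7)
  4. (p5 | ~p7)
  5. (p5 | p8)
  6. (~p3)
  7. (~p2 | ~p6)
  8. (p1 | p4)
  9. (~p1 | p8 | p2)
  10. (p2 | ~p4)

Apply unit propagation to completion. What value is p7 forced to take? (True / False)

False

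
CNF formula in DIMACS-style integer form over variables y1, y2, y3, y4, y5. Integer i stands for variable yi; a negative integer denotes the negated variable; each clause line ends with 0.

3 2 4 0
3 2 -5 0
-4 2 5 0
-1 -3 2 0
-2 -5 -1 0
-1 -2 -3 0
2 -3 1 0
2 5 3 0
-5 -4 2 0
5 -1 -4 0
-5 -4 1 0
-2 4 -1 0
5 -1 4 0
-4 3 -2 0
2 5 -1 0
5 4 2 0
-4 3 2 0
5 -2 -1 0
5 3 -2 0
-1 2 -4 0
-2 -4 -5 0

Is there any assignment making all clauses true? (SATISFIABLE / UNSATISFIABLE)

SATISFIABLE

Set y1 = False and propagate.
The remaining clauses are satisfied by y2 = True, y3 = True, y4 = False, y5 = True.
So y1=False, y2=True, y3=True, y4=False, y5=True is a satisfying assignment.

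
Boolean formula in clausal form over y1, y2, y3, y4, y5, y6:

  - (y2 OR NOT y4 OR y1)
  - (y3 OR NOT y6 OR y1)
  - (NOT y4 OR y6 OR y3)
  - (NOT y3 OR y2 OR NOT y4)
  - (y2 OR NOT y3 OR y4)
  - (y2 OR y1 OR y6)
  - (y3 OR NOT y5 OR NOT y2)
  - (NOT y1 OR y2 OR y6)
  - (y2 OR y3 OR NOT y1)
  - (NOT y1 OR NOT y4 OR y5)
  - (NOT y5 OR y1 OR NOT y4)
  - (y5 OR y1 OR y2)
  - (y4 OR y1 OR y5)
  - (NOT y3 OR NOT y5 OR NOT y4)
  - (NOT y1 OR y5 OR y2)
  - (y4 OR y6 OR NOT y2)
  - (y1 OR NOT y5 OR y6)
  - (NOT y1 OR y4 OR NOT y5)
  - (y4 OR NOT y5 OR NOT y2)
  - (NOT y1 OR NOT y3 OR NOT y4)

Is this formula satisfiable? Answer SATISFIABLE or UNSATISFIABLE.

SATISFIABLE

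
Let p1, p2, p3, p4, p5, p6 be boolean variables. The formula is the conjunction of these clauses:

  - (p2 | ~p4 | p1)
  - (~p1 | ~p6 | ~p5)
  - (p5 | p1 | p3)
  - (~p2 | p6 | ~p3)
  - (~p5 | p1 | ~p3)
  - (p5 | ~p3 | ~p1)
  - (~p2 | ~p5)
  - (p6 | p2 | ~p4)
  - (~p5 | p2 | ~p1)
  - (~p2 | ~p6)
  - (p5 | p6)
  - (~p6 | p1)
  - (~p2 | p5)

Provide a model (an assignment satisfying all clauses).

Set p1 = True and propagate.
Set p2 = False and propagate.
  then p5 is forced to False.
  then p3 is forced to False.
  then p6 is forced to True.
p4 is now unconstrained; take p4 = True.
Every clause has at least one true literal under this assignment.

p1=True, p2=False, p3=False, p4=True, p5=False, p6=True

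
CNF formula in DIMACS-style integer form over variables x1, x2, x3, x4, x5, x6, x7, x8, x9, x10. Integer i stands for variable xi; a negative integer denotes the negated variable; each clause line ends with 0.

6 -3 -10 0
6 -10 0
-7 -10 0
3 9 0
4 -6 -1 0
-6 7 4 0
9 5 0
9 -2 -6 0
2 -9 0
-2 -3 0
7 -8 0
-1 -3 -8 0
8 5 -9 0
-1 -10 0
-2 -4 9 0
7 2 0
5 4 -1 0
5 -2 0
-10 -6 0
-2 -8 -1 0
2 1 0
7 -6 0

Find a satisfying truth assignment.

x5 occurs only positively in the remaining clauses — set x5 = True.
x10 occurs only negated in the remaining clauses — set x10 = False.
Try x1 = True.
Try x2 = False.
  then x9 is forced to False.
  then x3 is forced to True.
  then x8 is forced to False.
  then x7 is forced to True.
Branch on x4: take x4 = True.
x6 is now unconstrained; take x6 = True.
Every clause has at least one true literal under this assignment.

x1=1, x2=0, x3=1, x4=1, x5=1, x6=1, x7=1, x8=0, x9=0, x10=0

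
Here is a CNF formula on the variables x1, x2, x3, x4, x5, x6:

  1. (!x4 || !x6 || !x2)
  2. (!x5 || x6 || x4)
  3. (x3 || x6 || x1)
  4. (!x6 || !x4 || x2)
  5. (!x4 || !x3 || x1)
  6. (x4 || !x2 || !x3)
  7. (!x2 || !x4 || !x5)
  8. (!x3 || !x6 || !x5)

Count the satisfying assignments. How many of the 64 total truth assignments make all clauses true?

20

Split on x4, then x6.
  x4=1, x6=1: a clause becomes empty — 0.
  x4=1, x6=0: x3 free; 3 ways for (x1,x2,x5) × 2^1 = 6.
  x4=0, x6=1: x1 free; 5 ways for (x2,x3,x5) × 2^1 = 10.
  x4=0, x6=0: remaining (x1,x2,x3,x5) ∈ {(0,0,1,0); (1,0,0,0); (1,0,1,0); (1,1,0,0)} — 4.
Total: 0 + 6 + 10 + 4 = 20.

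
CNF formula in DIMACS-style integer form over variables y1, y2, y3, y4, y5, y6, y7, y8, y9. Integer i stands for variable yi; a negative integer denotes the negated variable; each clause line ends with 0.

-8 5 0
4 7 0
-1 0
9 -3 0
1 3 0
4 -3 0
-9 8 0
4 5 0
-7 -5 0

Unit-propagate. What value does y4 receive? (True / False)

(NOT y1) stands alone — y1 = False.
From (y3 OR y1) and y1 = False: y3 = True.
In (y9 OR NOT y3), NOT y3 is now false; y9 must hold, so y9 = True.
In (NOT y3 OR y4), NOT y3 is now false; y4 must hold, so y4 = True.

True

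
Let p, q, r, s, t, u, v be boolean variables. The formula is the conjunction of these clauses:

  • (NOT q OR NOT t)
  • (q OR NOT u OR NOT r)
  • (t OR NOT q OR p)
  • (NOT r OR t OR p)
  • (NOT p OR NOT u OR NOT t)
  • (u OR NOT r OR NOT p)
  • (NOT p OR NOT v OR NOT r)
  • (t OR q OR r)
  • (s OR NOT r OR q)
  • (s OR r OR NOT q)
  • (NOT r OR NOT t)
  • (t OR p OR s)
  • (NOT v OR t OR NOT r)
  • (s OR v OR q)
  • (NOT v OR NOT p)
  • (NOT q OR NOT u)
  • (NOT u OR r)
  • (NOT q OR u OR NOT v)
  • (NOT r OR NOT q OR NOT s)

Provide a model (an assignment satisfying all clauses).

Branch on p: take p = False.
The remaining clauses are satisfied by q = False, r = False, s = False, t = True, u = False, v = True.

p=F, q=F, r=F, s=F, t=T, u=F, v=T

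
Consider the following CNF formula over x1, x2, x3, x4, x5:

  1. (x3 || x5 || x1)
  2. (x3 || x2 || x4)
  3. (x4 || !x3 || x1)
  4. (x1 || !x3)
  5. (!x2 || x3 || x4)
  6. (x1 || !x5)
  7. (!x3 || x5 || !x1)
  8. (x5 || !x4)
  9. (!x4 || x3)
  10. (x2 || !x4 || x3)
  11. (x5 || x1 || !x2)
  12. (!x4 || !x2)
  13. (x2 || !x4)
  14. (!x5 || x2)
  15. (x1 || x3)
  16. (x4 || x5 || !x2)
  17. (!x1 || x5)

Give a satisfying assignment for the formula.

x1 = True, x2 = True, x3 = True, x4 = False, x5 = True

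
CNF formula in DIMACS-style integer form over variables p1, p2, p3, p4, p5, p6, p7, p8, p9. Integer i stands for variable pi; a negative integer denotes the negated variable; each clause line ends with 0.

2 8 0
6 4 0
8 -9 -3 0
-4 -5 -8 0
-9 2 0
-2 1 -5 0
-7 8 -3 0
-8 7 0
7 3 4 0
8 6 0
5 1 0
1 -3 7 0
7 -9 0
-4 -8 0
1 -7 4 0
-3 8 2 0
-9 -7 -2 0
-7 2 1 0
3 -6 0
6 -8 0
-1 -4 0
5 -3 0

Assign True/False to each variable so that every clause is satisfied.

p9 occurs only negated in the remaining clauses — set p9 = False.
Set p1 = True and propagate.
  then p4 is forced to False.
  then p6 is forced to True.
  then p3 is forced to True.
  then p5 is forced to True.
The remaining clauses are satisfied by p2 = True, p7 = True, p8 = True.
Every clause has at least one true literal under this assignment.

p1 = True  p2 = True  p3 = True  p4 = False  p5 = True  p6 = True  p7 = True  p8 = True  p9 = False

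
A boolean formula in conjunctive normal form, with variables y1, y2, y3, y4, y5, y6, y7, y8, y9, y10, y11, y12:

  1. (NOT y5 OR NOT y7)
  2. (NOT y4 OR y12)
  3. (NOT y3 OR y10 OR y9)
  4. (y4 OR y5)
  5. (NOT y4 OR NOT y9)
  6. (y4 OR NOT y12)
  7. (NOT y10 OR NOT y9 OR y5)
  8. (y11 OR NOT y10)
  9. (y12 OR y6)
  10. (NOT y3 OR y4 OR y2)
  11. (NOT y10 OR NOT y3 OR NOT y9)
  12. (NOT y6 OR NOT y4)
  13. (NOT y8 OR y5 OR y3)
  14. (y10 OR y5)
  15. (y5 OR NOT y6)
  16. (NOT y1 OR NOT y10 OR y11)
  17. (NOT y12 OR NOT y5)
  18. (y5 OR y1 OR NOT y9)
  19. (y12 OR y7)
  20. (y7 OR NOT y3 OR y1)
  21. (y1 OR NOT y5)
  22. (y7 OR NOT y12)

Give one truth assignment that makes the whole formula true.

y1=F  y2=T  y3=T  y4=T  y5=F  y6=F  y7=T  y8=F  y9=F  y10=T  y11=T  y12=T

Check each clause:
  1. (NOT y7 OR NOT y5) — NOT y5 is true.
  2. (NOT y4 OR y12) — y12 is true.
  3. (NOT y3 OR y9 OR y10) — y10 is true.
  4. (y4 OR y5) — y4 is true.
  5. (NOT y4 OR NOT y9) — NOT y9 is true.
  6. (y4 OR NOT y12) — y4 is true.
  7. (y5 OR NOT y9 OR NOT y10) — NOT y9 is true.
  8. (NOT y10 OR y11) — y11 is true.
  9. (y12 OR y6) — y12 is true.
  10. (y4 OR y2 OR NOT y3) — y2 is true.
  11. (NOT y10 OR NOT y9 OR NOT y3) — NOT y9 is true.
  12. (NOT y4 OR NOT y6) — NOT y6 is true.
  13. (NOT y8 OR y5 OR y3) — NOT y8 is true.
  14. (y5 OR y10) — y10 is true.
  15. (y5 OR NOT y6) — NOT y6 is true.
  16. (NOT y1 OR NOT y10 OR y11) — y11 is true.
  17. (NOT y12 OR NOT y5) — NOT y5 is true.
  18. (y1 OR NOT y9 OR y5) — NOT y9 is true.
  19. (y7 OR y12) — y12 is true.
  20. (y7 OR NOT y3 OR y1) — y7 is true.
  21. (y1 OR NOT y5) — NOT y5 is true.
  22. (NOT y12 OR y7) — y7 is true.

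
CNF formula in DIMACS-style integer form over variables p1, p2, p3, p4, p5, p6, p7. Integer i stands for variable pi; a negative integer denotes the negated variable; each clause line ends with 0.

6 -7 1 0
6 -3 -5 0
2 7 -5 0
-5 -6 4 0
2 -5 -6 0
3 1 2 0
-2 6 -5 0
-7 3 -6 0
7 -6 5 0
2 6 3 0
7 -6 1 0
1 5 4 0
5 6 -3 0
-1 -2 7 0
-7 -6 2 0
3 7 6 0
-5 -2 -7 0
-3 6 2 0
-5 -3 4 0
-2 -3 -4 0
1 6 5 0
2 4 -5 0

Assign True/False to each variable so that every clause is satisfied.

p1 = T  p2 = T  p3 = F  p4 = F  p5 = F  p6 = F  p7 = T

Try p1 = True.
Branch on p2: take p2 = True.
  then p7 is forced to True.
  then p5 is forced to False.
Branch on p3: take p3 = False.
  then p6 is forced to False.
p4 is now unconstrained; take p4 = False.
Every clause has at least one true literal under this assignment.
Check each clause:
  1. (p1 | ~p7 | p6) — p1 is true.
  2. (p6 | ~p3 | ~p5) — ~p5 is true.
  3. (p2 | p7 | ~p5) — p2 is true.
  4. (~p5 | ~p6 | p4) — ~p6 is true.
  5. (~p5 | p2 | ~p6) — p2 is true.
  6. (p3 | p2 | p1) — p1 is true.
  7. (~p2 | ~p5 | p6) — ~p5 is true.
  8. (~p6 | p3 | ~p7) — ~p6 is true.
  9. (p7 | ~p6 | p5) — ~p6 is true.
  10. (p3 | p2 | p6) — p2 is true.
  11. (p7 | ~p6 | p1) — p1 is true.
  12. (p5 | p1 | p4) — p1 is true.
  13. (p6 | ~p3 | p5) — ~p3 is true.
  14. (~p1 | p7 | ~p2) — p7 is true.
  15. (p2 | ~p7 | ~p6) — p2 is true.
  16. (p7 | p3 | p6) — p7 is true.
  17. (~p5 | ~p7 | ~p2) — ~p5 is true.
  18. (p2 | p6 | ~p3) — p2 is true.
  19. (~p3 | ~p5 | p4) — ~p5 is true.
  20. (~p4 | ~p2 | ~p3) — ~p4 is true.
  21. (p5 | p1 | p6) — p1 is true.
  22. (p2 | ~p5 | p4) — p2 is true.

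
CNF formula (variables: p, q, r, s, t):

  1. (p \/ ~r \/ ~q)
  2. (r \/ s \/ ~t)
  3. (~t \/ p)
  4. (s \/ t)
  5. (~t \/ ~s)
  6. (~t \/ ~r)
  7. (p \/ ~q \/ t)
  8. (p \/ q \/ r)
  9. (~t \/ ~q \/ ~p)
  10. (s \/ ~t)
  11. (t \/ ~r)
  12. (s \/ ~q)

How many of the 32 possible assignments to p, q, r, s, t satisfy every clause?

The models are:
  p=T q=F r=F s=T t=F
  p=T q=T r=F s=T t=F
Count: 2.

2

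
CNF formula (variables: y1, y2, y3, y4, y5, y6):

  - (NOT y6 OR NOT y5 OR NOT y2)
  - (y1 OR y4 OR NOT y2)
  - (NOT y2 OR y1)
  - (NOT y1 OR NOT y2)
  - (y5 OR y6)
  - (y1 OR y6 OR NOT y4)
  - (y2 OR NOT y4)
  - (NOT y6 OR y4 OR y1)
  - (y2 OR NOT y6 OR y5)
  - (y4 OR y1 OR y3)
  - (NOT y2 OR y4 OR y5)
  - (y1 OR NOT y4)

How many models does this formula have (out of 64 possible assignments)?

5

The models are:
  y1=0 y2=0 y3=1 y4=0 y5=1 y6=0
  y1=1 y2=0 y3=0 y4=0 y5=1 y6=0
  y1=1 y2=0 y3=0 y4=0 y5=1 y6=1
  y1=1 y2=0 y3=1 y4=0 y5=1 y6=0
  y1=1 y2=0 y3=1 y4=0 y5=1 y6=1
Count: 5.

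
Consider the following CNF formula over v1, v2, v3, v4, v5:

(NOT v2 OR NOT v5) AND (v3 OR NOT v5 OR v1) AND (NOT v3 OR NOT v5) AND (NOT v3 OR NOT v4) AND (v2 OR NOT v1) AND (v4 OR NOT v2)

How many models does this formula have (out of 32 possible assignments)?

5

The models are:
  v1=F v2=F v3=F v4=F v5=F
  v1=F v2=F v3=F v4=T v5=F
  v1=F v2=F v3=T v4=F v5=F
  v1=F v2=T v3=F v4=T v5=F
  v1=T v2=T v3=F v4=T v5=F
Count: 5.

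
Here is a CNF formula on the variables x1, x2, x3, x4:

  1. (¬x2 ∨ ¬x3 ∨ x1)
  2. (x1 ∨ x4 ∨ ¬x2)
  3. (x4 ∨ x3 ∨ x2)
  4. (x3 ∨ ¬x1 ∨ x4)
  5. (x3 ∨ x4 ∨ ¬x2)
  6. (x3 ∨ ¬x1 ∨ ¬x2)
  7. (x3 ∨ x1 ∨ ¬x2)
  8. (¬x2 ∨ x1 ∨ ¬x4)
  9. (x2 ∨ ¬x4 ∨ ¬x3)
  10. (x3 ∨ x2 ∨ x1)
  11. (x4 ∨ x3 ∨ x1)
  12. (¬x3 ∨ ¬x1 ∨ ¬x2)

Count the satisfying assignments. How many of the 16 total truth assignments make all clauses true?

The models are:
  x1=0 x2=0 x3=1 x4=0
  x1=1 x2=0 x3=0 x4=1
  x1=1 x2=0 x3=1 x4=0
Count: 3.

3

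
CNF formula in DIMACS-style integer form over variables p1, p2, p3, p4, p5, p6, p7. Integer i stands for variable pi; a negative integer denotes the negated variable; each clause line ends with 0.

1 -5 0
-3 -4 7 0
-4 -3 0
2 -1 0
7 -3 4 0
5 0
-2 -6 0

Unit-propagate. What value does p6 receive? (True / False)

False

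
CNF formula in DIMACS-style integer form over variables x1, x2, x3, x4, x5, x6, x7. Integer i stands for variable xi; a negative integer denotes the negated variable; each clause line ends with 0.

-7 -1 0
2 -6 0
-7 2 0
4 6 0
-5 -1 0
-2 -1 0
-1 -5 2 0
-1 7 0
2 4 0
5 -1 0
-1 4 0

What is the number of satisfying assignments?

28

Split on x1, then x2.
  x1=1, x2=1: a clause becomes empty — 0.
  x1=1, x2=0: a clause becomes empty — 0.
  x1=0, x2=1: x3, x5, x7 free; 3 ways for (x4,x6) × 2^3 = 24.
  x1=0, x2=0: remaining (x3,x4,x5,x6,x7) ∈ {(0,1,0,0,0); (0,1,1,0,0); (1,1,0,0,0); (1,1,1,0,0)} — 4.
Total: 0 + 0 + 24 + 4 = 28.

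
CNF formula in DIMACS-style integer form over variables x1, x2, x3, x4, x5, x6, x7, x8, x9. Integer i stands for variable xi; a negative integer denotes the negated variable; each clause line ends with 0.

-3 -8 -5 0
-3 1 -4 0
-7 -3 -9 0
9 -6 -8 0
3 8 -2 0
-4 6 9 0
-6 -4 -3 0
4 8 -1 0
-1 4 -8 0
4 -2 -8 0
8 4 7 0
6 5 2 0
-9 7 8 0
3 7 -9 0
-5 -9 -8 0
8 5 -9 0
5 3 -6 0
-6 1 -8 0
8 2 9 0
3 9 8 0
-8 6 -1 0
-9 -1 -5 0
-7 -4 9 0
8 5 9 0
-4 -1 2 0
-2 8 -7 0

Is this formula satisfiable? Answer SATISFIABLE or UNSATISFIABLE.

SATISFIABLE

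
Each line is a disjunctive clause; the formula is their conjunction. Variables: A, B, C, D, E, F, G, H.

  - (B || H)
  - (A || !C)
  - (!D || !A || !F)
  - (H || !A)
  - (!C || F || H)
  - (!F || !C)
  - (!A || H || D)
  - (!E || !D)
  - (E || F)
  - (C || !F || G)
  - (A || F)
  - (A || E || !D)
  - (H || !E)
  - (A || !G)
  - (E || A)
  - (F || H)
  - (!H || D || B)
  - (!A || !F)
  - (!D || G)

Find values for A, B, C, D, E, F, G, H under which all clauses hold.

A=1, B=1, C=0, D=0, E=1, F=0, G=0, H=1

Check each clause:
  1. (H || B) — H is true.
  2. (!C || A) — A is true.
  3. (!A || !F || !D) — !F is true.
  4. (!A || H) — H is true.
  5. (!C || F || H) — H is true.
  6. (!C || !F) — !F is true.
  7. (!A || D || H) — H is true.
  8. (!D || !E) — !D is true.
  9. (E || F) — E is true.
  10. (!F || C || G) — !F is true.
  11. (F || A) — A is true.
  12. (!D || E || A) — A is true.
  13. (H || !E) — H is true.
  14. (A || !G) — !G is true.
  15. (A || E) — A is true.
  16. (F || H) — H is true.
  17. (D || !H || B) — B is true.
  18. (!A || !F) — !F is true.
  19. (!D || G) — !D is true.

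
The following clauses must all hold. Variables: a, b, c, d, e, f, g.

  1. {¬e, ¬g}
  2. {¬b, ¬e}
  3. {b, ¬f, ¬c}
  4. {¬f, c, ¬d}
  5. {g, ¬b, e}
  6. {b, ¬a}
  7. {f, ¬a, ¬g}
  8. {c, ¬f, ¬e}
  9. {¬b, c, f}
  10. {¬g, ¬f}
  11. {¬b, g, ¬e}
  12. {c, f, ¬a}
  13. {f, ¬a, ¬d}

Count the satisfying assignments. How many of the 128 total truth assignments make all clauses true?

Split on f, then b.
  f=T, b=T: a clause becomes empty — 0.
  f=T, b=F: remaining (a,c,d,e,g) ∈ {(F,F,F,F,F)} — 1.
  f=F, b=T: remaining (a,c,d,e,g) ∈ {(F,T,F,F,T); (F,T,T,F,T)} — 2.
  f=F, b=F: c, d free; 3 ways for (a,e,g) × 2^2 = 12.
Total: 0 + 1 + 2 + 12 = 15.

15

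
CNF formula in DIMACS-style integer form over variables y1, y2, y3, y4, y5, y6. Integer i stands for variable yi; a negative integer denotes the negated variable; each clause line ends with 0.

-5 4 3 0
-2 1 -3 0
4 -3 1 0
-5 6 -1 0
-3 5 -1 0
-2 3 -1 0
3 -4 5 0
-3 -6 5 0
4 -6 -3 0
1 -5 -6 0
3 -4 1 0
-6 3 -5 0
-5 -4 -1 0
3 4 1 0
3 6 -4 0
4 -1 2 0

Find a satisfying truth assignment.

y1=False, y2=False, y3=True, y4=True, y5=True, y6=False

Set y1 = False and propagate.
Try y2 = False.
Set y3 = True and propagate.
  then y4 is forced to True.
For the remaining variables, y5 = True, y6 = False works.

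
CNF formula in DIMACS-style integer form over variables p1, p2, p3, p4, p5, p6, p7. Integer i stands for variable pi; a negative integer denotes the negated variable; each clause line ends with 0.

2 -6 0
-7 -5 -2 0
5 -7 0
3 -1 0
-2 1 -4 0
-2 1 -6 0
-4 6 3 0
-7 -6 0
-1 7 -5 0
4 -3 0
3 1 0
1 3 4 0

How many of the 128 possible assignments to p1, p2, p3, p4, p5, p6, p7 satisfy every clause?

The models are:
  p1=0 p2=0 p3=1 p4=1 p5=0 p6=0 p7=0
  p1=0 p2=0 p3=1 p4=1 p5=1 p6=0 p7=0
  p1=0 p2=0 p3=1 p4=1 p5=1 p6=0 p7=1
  p1=1 p2=0 p3=1 p4=1 p5=0 p6=0 p7=0
  p1=1 p2=0 p3=1 p4=1 p5=1 p6=0 p7=1
  p1=1 p2=1 p3=1 p4=1 p5=0 p6=0 p7=0
  p1=1 p2=1 p3=1 p4=1 p5=0 p6=1 p7=0
Count: 7.

7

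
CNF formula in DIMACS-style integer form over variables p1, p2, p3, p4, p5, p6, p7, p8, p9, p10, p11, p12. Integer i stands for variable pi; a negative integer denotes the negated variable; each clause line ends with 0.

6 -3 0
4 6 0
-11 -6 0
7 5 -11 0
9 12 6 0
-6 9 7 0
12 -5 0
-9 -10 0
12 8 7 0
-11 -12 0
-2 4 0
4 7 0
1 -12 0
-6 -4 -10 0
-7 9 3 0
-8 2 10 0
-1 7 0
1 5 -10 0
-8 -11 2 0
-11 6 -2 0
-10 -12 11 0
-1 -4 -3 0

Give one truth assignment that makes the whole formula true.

p1=False, p2=True, p3=False, p4=True, p5=False, p6=True, p7=True, p8=False, p9=True, p10=False, p11=False, p12=False

Check each clause:
  1. (p6 \/ ~p3) — ~p3 is true.
  2. (p6 \/ p4) — p4 is true.
  3. (~p11 \/ ~p6) — ~p11 is true.
  4. (p5 \/ p7 \/ ~p11) — ~p11 is true.
  5. (p12 \/ p6 \/ p9) — p9 is true.
  6. (~p6 \/ p7 \/ p9) — p9 is true.
  7. (p12 \/ ~p5) — ~p5 is true.
  8. (~p10 \/ ~p9) — ~p10 is true.
  9. (p12 \/ p7 \/ p8) — p7 is true.
  10. (~p12 \/ ~p11) — ~p12 is true.
  11. (~p2 \/ p4) — p4 is true.
  12. (p4 \/ p7) — p4 is true.
  13. (~p12 \/ p1) — ~p12 is true.
  14. (~p10 \/ ~p4 \/ ~p6) — ~p10 is true.
  15. (p9 \/ ~p7 \/ p3) — p9 is true.
  16. (p10 \/ ~p8 \/ p2) — ~p8 is true.
  17. (p7 \/ ~p1) — ~p1 is true.
  18. (p1 \/ ~p10 \/ p5) — ~p10 is true.
  19. (~p11 \/ p2 \/ ~p8) — ~p8 is true.
  20. (~p11 \/ p6 \/ ~p2) — ~p11 is true.
  21. (p11 \/ ~p10 \/ ~p12) — ~p12 is true.
  22. (~p4 \/ ~p1 \/ ~p3) — ~p3 is true.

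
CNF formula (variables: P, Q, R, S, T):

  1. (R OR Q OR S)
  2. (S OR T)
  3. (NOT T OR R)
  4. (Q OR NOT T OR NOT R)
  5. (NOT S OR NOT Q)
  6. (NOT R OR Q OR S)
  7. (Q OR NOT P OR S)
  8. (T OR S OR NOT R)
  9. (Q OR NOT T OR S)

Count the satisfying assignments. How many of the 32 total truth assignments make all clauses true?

Satisfying assignments:
  P=0 Q=0 R=0 S=1 T=0
  P=0 Q=0 R=1 S=1 T=0
  P=0 Q=1 R=1 S=0 T=1
  P=1 Q=0 R=0 S=1 T=0
  P=1 Q=0 R=1 S=1 T=0
  P=1 Q=1 R=1 S=0 T=1
That's 6 in total.

6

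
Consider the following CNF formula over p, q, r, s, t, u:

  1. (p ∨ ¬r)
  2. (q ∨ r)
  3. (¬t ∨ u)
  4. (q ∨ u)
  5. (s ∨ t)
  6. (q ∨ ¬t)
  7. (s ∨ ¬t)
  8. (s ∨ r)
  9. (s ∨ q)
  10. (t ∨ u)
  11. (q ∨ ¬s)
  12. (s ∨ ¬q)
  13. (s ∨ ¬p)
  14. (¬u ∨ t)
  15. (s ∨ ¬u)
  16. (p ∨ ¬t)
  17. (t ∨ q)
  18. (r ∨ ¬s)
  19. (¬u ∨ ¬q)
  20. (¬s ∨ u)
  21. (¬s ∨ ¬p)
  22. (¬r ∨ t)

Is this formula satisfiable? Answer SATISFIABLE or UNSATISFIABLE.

UNSATISFIABLE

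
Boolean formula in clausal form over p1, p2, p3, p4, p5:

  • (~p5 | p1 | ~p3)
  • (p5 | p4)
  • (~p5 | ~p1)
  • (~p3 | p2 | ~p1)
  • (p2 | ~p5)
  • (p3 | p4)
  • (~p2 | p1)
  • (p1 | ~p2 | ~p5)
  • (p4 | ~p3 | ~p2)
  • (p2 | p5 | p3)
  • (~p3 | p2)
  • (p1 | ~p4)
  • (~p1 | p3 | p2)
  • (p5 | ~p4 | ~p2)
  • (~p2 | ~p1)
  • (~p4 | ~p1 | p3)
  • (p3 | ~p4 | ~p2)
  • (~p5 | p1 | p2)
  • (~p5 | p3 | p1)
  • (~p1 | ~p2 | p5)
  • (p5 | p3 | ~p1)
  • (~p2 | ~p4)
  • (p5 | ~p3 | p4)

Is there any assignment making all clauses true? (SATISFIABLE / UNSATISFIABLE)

p2 = True:
  propagation gives p1=True; an empty clause results — contradiction.
p2 = False:
  propagation gives p5=False, p4=True, p3=True; an empty clause results — contradiction.
Every branch closes, so no satisfying assignment exists.

UNSATISFIABLE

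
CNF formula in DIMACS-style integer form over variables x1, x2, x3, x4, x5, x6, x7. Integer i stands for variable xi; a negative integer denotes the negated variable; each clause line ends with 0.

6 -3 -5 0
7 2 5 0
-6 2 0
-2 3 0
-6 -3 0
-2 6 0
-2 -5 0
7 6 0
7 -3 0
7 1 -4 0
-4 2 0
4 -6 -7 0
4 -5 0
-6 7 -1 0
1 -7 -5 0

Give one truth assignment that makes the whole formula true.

Try x1 = False.
Try x2 = False.
  then x6 is forced to False.
  then x7 is forced to True.
  then x4 is forced to False.
  then x5 is forced to False.
x3 is now unconstrained; take x3 = False.
Every clause has at least one true literal under this assignment.

x1=False, x2=False, x3=False, x4=False, x5=False, x6=False, x7=True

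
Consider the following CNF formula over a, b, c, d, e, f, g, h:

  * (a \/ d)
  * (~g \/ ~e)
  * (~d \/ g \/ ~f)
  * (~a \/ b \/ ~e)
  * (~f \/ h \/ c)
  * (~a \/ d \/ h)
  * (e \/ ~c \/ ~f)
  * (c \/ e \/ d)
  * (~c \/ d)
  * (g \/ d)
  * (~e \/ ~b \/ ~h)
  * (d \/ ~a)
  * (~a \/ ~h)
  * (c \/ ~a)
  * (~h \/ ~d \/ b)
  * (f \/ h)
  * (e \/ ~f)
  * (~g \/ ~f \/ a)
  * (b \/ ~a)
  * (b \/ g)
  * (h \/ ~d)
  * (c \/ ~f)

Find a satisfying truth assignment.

Branch on a: take a = False.
  then d is forced to True.
  then h is forced to True.
  then b is forced to True.
  then e is forced to False.
  then f is forced to False.
c, g are now unconstrained; take c = False, g = True.
Every clause has at least one true literal under this assignment.

a=0, b=1, c=0, d=1, e=0, f=0, g=1, h=1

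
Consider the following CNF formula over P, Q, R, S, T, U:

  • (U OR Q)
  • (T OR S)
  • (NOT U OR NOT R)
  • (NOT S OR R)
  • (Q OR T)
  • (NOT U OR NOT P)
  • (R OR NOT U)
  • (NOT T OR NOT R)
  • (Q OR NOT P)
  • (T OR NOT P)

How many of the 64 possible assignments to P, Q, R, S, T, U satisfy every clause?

3

Satisfying assignments:
  P=0 Q=1 R=0 S=0 T=1 U=0
  P=0 Q=1 R=1 S=1 T=0 U=0
  P=1 Q=1 R=0 S=0 T=1 U=0
That's 3 in total.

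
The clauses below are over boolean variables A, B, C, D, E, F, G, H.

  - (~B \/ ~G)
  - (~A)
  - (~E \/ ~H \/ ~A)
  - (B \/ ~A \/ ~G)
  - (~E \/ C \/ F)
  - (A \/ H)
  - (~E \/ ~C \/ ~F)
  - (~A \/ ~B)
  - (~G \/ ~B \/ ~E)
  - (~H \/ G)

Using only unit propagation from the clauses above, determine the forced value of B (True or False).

(~A) is a unit clause: A = False.
From (A \/ H) and A = False: H = True.
(G \/ ~H): since H = True, the clause reduces to (G). G = True.
From (~G \/ ~B) and G = True: B = False.

False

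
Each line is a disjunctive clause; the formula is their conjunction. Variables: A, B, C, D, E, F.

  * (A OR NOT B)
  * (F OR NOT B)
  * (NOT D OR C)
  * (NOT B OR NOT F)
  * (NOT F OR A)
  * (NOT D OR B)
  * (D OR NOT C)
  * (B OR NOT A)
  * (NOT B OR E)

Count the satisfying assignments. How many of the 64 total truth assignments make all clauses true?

The models are:
  A=F B=F C=F D=F E=F F=F
  A=F B=F C=F D=F E=T F=F
That's 2 in total.

2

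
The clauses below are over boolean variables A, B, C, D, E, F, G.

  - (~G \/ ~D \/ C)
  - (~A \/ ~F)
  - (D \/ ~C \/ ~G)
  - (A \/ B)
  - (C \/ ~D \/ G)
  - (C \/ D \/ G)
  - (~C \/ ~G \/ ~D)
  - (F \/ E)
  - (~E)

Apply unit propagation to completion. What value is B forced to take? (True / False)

Unit clause (~E) sets E = False.
(F \/ E): since E = False, the clause reduces to (F). F = True.
(~F \/ ~A) with F = True leaves only ~A, so A = False.
From (A \/ B) and A = False: B = True.

True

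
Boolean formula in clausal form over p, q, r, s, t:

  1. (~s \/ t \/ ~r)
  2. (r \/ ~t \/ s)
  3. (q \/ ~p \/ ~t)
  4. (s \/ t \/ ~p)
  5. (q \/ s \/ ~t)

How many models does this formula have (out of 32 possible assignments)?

Case analysis on t and s:
  t=1, s=1: r free; 3 ways for (p,q) × 2^1 = 6.
  t=1, s=0: remaining (p,q,r) ∈ {(0,1,1); (1,1,1)} — 2.
  t=0, s=1: remaining (p,q,r) ∈ {(0,0,0); (0,1,0); (1,0,0); (1,1,0)} — 4.
  t=0, s=0: remaining (p,q,r) ∈ {(0,0,0); (0,0,1); (0,1,0); (0,1,1)} — 4.
Total: 6 + 2 + 4 + 4 = 16.

16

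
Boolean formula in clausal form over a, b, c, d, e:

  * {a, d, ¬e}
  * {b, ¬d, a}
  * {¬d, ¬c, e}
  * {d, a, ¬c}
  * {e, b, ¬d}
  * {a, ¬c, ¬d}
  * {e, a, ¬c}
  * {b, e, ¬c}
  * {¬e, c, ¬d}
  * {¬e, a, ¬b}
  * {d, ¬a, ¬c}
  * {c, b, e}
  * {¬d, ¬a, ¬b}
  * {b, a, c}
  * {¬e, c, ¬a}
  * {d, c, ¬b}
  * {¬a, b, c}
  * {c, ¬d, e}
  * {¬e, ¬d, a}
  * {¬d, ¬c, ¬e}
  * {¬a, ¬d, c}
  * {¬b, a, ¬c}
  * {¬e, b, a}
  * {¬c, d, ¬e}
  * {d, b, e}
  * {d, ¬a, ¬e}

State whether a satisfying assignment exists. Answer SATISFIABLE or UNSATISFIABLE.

c = True:
  d = True:
    propagation gives e=True; an empty clause results — contradiction.
  d = False:
    propagation gives a=True; an empty clause results — contradiction.
c = False:
  a = True:
    propagation gives e=False, b=True, d=False; an empty clause results — contradiction.
  a = False:
    propagation gives b=True, e=False, d=True; an empty clause results — contradiction.
Every branch closes, so no satisfying assignment exists.

UNSATISFIABLE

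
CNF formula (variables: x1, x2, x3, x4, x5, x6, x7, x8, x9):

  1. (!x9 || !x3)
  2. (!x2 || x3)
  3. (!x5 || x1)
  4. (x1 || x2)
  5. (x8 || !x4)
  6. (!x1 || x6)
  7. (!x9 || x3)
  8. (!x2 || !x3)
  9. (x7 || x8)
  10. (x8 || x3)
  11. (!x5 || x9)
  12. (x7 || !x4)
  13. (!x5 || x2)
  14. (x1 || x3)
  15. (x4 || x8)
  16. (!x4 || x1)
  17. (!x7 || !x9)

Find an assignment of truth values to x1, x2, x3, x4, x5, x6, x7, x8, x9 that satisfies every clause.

x1 = True, x2 = False, x3 = True, x4 = True, x5 = False, x6 = True, x7 = True, x8 = True, x9 = False

Check each clause:
  1. (!x3 || !x9) — !x9 is true.
  2. (x3 || !x2) — x3 is true.
  3. (x1 || !x5) — x1 is true.
  4. (x2 || x1) — x1 is true.
  5. (x8 || !x4) — x8 is true.
  6. (x6 || !x1) — x6 is true.
  7. (!x9 || x3) — x3 is true.
  8. (!x2 || !x3) — !x2 is true.
  9. (x8 || x7) — x8 is true.
  10. (x8 || x3) — x8 is true.
  11. (!x5 || x9) — !x5 is true.
  12. (x7 || !x4) — x7 is true.
  13. (!x5 || x2) — !x5 is true.
  14. (x3 || x1) — x1 is true.
  15. (x4 || x8) — x8 is true.
  16. (x1 || !x4) — x1 is true.
  17. (!x7 || !x9) — !x9 is true.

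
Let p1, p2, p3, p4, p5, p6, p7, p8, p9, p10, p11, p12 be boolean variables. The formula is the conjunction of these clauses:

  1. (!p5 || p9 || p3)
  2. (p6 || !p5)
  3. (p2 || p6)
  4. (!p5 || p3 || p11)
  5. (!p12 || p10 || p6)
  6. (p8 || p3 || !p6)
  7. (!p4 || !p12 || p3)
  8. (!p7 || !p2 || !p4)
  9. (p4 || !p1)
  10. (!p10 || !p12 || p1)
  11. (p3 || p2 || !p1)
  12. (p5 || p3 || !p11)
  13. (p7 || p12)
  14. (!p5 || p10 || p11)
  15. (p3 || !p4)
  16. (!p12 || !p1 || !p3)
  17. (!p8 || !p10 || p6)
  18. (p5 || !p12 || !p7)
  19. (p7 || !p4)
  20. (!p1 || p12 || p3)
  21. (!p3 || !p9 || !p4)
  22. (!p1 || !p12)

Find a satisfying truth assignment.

p1 = False, p2 = False, p3 = False, p4 = False, p5 = True, p6 = True, p7 = True, p8 = True, p9 = True, p10 = True, p11 = True, p12 = False

Branch on p1: take p1 = False.
Branch on p2: take p2 = False.
  then p6 is forced to True.
For the remaining variables, p3 = False, p4 = False, p5 = True, p7 = True, p8 = True, p9 = True, p10 = True, p11 = True, p12 = False works.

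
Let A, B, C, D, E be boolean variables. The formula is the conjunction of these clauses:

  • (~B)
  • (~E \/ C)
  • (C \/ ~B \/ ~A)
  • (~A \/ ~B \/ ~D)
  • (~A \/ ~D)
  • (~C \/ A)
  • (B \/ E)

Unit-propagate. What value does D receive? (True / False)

(~B) stands alone — B = False.
(B \/ E): since B = False, the clause reduces to (E). E = True.
From (~E \/ C) and E = True: C = True.
(~C \/ A) with C = True leaves only A, so A = True.
(~A \/ ~D) with A = True leaves only ~D, so D = False.

False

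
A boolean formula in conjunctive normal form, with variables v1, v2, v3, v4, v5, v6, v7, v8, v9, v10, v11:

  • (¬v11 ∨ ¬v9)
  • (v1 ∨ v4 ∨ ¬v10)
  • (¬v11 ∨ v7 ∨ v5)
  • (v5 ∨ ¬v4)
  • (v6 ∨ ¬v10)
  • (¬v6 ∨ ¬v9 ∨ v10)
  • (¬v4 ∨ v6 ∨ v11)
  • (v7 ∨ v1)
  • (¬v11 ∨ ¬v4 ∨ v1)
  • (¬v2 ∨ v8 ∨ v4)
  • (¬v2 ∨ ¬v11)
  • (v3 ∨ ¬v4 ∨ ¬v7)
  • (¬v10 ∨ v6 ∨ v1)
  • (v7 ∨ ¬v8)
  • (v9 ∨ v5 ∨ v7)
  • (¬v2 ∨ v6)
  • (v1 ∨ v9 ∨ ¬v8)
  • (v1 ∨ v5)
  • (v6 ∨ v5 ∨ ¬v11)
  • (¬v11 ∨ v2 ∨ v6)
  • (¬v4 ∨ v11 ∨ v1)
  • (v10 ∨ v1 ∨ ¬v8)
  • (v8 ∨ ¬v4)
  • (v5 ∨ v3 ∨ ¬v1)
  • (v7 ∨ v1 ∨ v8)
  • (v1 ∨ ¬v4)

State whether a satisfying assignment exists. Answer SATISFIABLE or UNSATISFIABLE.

SATISFIABLE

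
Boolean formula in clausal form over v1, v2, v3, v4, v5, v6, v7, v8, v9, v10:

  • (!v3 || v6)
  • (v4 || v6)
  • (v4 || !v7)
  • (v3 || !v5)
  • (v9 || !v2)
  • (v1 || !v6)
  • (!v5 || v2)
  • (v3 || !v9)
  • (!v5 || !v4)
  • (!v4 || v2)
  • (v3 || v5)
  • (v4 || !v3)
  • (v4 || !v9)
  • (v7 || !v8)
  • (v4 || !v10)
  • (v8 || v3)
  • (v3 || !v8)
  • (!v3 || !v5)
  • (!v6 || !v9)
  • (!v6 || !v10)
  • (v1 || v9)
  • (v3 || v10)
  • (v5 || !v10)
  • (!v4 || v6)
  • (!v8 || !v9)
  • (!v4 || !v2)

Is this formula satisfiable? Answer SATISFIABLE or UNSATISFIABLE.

UNSATISFIABLE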